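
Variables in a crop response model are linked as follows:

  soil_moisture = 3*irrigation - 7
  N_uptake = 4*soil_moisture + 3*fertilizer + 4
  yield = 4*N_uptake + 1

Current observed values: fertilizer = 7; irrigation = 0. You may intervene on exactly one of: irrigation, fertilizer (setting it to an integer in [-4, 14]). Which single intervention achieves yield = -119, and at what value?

Intervening on irrigation: yield = 48*irrigation - 11. Reaching -119 requires irrigation = -9/4, not an integer.
Intervening on fertilizer: with other inputs at their observed values, yield = 12*fertilizer - 95. Solving for -119 gives fertilizer = -2, within [-4, 14].

set fertilizer = -2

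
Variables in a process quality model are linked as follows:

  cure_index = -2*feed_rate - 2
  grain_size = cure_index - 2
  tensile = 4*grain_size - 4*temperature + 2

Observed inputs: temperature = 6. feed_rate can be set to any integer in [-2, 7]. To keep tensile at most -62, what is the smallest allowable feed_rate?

feed_rate = 3

Substituting into the grain_size equation gives grain_size = -2*feed_rate - 4.
This gives tensile = -8*feed_rate - 38.
Require -8*feed_rate - 38 ≤ -62, so feed_rate ≥ 3.
The smallest integer in [-2, 7] satisfying this is 3.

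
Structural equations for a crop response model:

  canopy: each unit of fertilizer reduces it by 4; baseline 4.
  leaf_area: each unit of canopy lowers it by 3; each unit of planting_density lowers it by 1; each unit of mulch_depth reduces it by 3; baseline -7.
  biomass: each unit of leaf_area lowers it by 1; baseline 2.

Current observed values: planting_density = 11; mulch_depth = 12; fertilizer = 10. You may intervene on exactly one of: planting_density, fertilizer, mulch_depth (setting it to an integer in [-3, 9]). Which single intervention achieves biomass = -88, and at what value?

Intervening on planting_density: biomass = planting_density - 63. Reaching -88 requires planting_density = -25, outside [-3, 9].
Intervening on fertilizer: biomass = -12*fertilizer + 68. Reaching -88 requires fertilizer = 13, outside [-3, 9].
Intervening on mulch_depth: with other inputs at their observed values, biomass = 3*mulch_depth - 88. Solving for -88 gives mulch_depth = 0, within [-3, 9].

set mulch_depth = 0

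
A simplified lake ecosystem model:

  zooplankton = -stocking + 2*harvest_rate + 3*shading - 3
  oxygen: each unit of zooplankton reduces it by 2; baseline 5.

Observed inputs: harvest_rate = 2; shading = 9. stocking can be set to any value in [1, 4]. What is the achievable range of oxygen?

Substituting into the zooplankton equation gives zooplankton = -stocking + 28.
This gives oxygen = 2*stocking - 51.
Linear in stocking, so extremes are at the endpoints: stocking = 1 gives oxygen = -49; stocking = 4 gives oxygen = -43.

-49 to -43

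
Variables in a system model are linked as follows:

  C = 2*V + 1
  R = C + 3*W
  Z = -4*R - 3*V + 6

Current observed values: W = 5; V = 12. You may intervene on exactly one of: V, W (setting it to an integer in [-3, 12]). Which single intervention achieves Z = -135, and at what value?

set V = 7

Intervening on V: with other inputs at their observed values, Z = -11*V - 58. Solving for -135 gives V = 7, within [-3, 12].
Intervening on W: Z = -12*W - 130. Reaching -135 requires W = 5/12, not an integer.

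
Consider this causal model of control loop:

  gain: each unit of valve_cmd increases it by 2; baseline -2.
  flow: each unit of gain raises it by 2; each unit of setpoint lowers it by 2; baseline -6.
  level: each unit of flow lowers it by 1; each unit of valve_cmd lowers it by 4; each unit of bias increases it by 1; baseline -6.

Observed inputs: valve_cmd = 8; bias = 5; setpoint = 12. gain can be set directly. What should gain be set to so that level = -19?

Intervening on gain fixes its value directly, overriding its dependence on valve_cmd.
Substituting into the flow equation gives flow = 2*gain - 30.
Substituting into the level equation gives level = -2*gain - 3.
Solve -2*gain - 3 = -19: gain = (-19 + 3) / -2 = 8.

gain = 8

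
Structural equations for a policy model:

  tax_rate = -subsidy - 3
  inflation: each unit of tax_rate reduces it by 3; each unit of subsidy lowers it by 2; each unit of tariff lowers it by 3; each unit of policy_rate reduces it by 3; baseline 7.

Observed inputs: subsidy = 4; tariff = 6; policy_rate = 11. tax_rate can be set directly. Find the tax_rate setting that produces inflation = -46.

tax_rate = -2

Intervening on tax_rate fixes its value directly, overriding its dependence on subsidy.
Substituting into the inflation equation gives inflation = -3*tax_rate - 52.
Solve -3*tax_rate - 52 = -46: tax_rate = (-46 + 52) / -3 = -2.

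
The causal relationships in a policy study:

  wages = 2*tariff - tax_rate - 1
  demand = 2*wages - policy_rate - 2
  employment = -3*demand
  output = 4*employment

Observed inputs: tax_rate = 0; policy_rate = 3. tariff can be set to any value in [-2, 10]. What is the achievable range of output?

-396 to 180

Substituting into the wages equation gives wages = 2*tariff - 1.
demand becomes 4*tariff - 7.
So employment = -12*tariff + 21.
This gives output = -48*tariff + 84.
Linear in tariff, so extremes are at the endpoints: tariff = -2 gives output = 180; tariff = 10 gives output = -396.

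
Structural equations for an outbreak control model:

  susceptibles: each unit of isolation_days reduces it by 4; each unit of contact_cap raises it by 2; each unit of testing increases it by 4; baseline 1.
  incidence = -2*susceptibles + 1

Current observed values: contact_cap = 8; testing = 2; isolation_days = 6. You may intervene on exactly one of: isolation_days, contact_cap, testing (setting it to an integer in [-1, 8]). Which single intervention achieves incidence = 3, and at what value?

set contact_cap = 7

Intervening on isolation_days: incidence = 8*isolation_days - 49. Reaching 3 requires isolation_days = 13/2, not an integer.
Intervening on contact_cap: with other inputs at their observed values, incidence = -4*contact_cap + 31. Solving for 3 gives contact_cap = 7, within [-1, 8].
Intervening on testing: incidence = -8*testing + 15. Reaching 3 requires testing = 3/2, not an integer.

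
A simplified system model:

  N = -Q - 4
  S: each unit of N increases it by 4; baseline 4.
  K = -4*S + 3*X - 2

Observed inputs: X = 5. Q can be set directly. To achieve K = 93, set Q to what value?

Q = 2

Substituting into the S equation gives S = -4*Q - 12.
Substituting into the K equation gives K = 16*Q + 61.
Solve 16*Q + 61 = 93: Q = (93 - 61) / 16 = 2.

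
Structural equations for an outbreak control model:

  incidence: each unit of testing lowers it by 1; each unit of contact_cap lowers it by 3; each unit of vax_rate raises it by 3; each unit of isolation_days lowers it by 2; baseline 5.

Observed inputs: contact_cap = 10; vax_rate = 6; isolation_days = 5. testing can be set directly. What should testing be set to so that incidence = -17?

Substituting into the incidence equation gives incidence = -testing - 17.
Solve -testing - 17 = -17: testing = (-17 + 17) / -1 = 0.

testing = 0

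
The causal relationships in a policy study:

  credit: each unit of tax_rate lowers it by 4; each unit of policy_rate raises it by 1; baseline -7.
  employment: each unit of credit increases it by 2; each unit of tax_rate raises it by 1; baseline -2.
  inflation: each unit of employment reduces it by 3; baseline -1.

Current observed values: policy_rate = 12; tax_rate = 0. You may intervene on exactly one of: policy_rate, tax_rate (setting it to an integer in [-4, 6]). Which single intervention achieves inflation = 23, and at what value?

set policy_rate = 4

Intervening on policy_rate: with other inputs at their observed values, inflation = -6*policy_rate + 47. Solving for 23 gives policy_rate = 4, within [-4, 6].
Intervening on tax_rate: inflation = 21*tax_rate - 25. Reaching 23 requires tax_rate = 16/7, not an integer.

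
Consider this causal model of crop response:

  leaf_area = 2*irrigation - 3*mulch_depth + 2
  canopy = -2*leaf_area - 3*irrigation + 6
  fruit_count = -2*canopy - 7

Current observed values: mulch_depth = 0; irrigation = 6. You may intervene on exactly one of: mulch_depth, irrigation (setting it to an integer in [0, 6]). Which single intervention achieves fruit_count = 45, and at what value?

Intervening on mulch_depth: fruit_count = -12*mulch_depth + 73. Reaching 45 requires mulch_depth = 7/3, not an integer.
Intervening on irrigation: with other inputs at their observed values, fruit_count = 14*irrigation - 11. Solving for 45 gives irrigation = 4, within [0, 6].

set irrigation = 4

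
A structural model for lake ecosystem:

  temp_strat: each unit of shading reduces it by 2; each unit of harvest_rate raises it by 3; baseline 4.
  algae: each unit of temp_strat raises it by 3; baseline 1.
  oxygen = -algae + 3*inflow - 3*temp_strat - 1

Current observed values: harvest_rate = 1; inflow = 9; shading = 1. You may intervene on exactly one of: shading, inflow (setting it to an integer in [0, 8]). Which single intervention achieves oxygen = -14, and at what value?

set inflow = 6

Intervening on shading: oxygen = 12*shading - 17. Reaching -14 requires shading = 1/4, not an integer.
Intervening on inflow: with other inputs at their observed values, oxygen = 3*inflow - 32. Solving for -14 gives inflow = 6, within [0, 8].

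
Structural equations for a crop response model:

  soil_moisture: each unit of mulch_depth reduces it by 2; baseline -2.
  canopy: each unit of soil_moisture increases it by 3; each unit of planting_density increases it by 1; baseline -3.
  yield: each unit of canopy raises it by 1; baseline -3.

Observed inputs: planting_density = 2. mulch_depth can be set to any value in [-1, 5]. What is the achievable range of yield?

Substituting into the canopy equation gives canopy = -6*mulch_depth - 7.
Substituting into the yield equation gives yield = -6*mulch_depth - 10.
Linear in mulch_depth, so extremes are at the endpoints: mulch_depth = -1 gives yield = -4; mulch_depth = 5 gives yield = -40.

-40 to -4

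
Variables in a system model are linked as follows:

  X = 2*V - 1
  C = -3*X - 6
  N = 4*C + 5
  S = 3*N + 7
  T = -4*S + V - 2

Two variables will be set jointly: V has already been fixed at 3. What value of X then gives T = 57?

With V held at 3:
Intervening on X fixes its value directly, overriding its dependence on V.
Substituting into the N equation gives N = -12*X - 19.
S becomes -36*X - 50.
This gives T = 144*X + 201.
Solve 144*X + 201 = 57: X = (57 - 201) / 144 = -1.

X = -1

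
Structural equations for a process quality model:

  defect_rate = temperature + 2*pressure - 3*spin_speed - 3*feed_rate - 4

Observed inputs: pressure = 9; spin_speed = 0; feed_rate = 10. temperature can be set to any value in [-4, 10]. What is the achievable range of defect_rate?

-20 to -6

Substituting into the defect_rate equation gives defect_rate = temperature - 16.
Linear in temperature, so extremes are at the endpoints: temperature = -4 gives defect_rate = -20; temperature = 10 gives defect_rate = -6.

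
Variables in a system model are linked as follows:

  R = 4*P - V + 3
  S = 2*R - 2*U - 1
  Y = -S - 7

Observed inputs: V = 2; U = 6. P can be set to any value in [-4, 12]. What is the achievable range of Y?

Substituting into the R equation gives R = 4*P + 1.
Substituting into the S equation gives S = 8*P - 11.
So Y = -8*P + 4.
Linear in P, so extremes are at the endpoints: P = -4 gives Y = 36; P = 12 gives Y = -92.

-92 to 36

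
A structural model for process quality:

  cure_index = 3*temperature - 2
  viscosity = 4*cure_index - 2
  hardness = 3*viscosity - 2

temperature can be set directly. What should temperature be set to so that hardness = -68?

temperature = -1

Substituting into the viscosity equation gives viscosity = 12*temperature - 10.
Substituting into the hardness equation gives hardness = 36*temperature - 32.
Solve 36*temperature - 32 = -68: temperature = (-68 + 32) / 36 = -1.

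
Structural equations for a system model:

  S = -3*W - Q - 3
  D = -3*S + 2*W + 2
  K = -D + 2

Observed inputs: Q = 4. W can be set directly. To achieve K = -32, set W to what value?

W = 1

Substituting into the S equation gives S = -3*W - 7.
So D = 11*W + 23.
Substituting into the K equation gives K = -11*W - 21.
Solve -11*W - 21 = -32: W = (-32 + 21) / -11 = 1.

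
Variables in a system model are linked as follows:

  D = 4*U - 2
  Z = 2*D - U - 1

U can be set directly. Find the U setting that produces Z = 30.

Substituting into the Z equation gives Z = 7*U - 5.
Solve 7*U - 5 = 30: U = (30 + 5) / 7 = 5.

U = 5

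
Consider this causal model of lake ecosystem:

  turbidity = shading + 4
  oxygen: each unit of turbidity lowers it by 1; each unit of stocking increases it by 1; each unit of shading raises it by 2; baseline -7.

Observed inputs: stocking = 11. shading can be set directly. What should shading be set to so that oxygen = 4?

Substituting into the oxygen equation gives oxygen = shading.
Solve shading = 4: shading = 4 / 1 = 4.

shading = 4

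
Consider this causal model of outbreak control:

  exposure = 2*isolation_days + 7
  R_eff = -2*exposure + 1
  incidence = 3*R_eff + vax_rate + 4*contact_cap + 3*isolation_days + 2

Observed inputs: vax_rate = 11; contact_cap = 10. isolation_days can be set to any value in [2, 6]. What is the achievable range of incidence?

Substituting into the R_eff equation gives R_eff = -4*isolation_days - 13.
Substituting into the incidence equation gives incidence = -9*isolation_days + 14.
Linear in isolation_days, so extremes are at the endpoints: isolation_days = 2 gives incidence = -4; isolation_days = 6 gives incidence = -40.

-40 to -4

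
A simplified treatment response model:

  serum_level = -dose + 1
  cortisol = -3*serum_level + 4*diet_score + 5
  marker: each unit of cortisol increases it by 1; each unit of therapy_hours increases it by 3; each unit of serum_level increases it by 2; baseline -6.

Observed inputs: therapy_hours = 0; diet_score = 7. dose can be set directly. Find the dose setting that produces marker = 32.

Substituting into the cortisol equation gives cortisol = 3*dose + 30.
Substituting into the marker equation gives marker = dose + 26.
Solve dose + 26 = 32: dose = (32 - 26) / 1 = 6.

dose = 6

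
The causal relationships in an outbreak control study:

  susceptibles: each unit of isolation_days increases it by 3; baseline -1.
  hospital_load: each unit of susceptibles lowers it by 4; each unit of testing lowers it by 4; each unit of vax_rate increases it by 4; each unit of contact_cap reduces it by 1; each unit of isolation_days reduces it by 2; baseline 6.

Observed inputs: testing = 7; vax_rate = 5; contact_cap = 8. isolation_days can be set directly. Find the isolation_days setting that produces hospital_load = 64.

Substituting into the hospital_load equation gives hospital_load = -14*isolation_days - 6.
Solve -14*isolation_days - 6 = 64: isolation_days = (64 + 6) / -14 = -5.

isolation_days = -5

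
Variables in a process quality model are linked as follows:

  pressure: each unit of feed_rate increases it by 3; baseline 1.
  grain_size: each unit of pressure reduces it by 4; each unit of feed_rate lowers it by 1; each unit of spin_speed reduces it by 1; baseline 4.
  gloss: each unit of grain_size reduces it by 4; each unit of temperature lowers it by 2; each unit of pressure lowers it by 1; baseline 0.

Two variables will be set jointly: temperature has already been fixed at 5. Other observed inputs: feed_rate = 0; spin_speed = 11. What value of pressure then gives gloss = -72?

With temperature held at 5:
Intervening on pressure fixes its value directly, overriding its dependence on feed_rate.
Substituting into the grain_size equation gives grain_size = -4*pressure - 7.
Substituting into the gloss equation gives gloss = 15*pressure + 18.
Solve 15*pressure + 18 = -72: pressure = (-72 - 18) / 15 = -6.

pressure = -6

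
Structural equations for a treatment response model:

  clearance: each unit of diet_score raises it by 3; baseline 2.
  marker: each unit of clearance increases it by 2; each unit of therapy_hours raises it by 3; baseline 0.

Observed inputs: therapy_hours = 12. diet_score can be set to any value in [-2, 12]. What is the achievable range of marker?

28 to 112

Substituting into the marker equation gives marker = 6*diet_score + 40.
Linear in diet_score, so extremes are at the endpoints: diet_score = -2 gives marker = 28; diet_score = 12 gives marker = 112.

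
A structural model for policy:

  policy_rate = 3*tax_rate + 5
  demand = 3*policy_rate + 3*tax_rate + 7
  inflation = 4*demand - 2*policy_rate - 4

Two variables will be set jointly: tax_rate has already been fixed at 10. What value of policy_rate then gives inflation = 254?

policy_rate = 11

With tax_rate held at 10:
Intervening on policy_rate fixes its value directly, overriding its dependence on tax_rate.
Substituting into the demand equation gives demand = 3*policy_rate + 37.
So inflation = 10*policy_rate + 144.
Solve 10*policy_rate + 144 = 254: policy_rate = (254 - 144) / 10 = 11.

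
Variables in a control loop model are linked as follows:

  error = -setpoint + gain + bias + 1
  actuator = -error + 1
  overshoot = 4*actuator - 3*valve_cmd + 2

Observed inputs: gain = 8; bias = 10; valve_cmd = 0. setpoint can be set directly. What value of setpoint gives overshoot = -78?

setpoint = -2

Substituting into the error equation gives error = -setpoint + 19.
actuator becomes setpoint - 18.
overshoot becomes 4*setpoint - 70.
Solve 4*setpoint - 70 = -78: setpoint = (-78 + 70) / 4 = -2.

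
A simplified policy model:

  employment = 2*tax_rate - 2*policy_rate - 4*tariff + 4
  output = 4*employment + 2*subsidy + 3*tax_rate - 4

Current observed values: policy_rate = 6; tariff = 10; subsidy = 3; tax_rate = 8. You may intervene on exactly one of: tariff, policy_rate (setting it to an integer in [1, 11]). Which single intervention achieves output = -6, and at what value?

Intervening on tariff: with other inputs at their observed values, output = -16*tariff + 58. Solving for -6 gives tariff = 4, within [1, 11].
Intervening on policy_rate: output = -8*policy_rate - 54. Reaching -6 requires policy_rate = -6, outside [1, 11].

set tariff = 4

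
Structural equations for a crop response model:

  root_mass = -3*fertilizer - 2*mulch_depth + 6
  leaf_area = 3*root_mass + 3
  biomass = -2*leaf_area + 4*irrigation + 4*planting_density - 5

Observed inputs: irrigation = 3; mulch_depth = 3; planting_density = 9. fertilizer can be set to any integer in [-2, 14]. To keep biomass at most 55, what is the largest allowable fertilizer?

fertilizer = 1

Substituting into the root_mass equation gives root_mass = -3*fertilizer.
Substituting into the leaf_area equation gives leaf_area = -9*fertilizer + 3.
Substituting into the biomass equation gives biomass = 18*fertilizer + 37.
Require 18*fertilizer + 37 ≤ 55, so fertilizer ≤ 1.
The largest integer in [-2, 14] satisfying this is 1.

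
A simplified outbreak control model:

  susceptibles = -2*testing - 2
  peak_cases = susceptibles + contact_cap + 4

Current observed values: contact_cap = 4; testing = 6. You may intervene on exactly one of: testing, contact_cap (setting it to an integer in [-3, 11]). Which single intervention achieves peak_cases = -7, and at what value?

Intervening on testing: peak_cases = -2*testing + 6. Reaching -7 requires testing = 13/2, not an integer.
Intervening on contact_cap: with other inputs at their observed values, peak_cases = contact_cap - 10. Solving for -7 gives contact_cap = 3, within [-3, 11].

set contact_cap = 3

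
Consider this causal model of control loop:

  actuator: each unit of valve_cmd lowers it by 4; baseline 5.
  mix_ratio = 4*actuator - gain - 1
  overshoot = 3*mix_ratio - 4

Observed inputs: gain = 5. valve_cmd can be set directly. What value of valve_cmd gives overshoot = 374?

valve_cmd = -7

Substituting into the mix_ratio equation gives mix_ratio = -16*valve_cmd + 14.
This gives overshoot = -48*valve_cmd + 38.
Solve -48*valve_cmd + 38 = 374: valve_cmd = (374 - 38) / -48 = -7.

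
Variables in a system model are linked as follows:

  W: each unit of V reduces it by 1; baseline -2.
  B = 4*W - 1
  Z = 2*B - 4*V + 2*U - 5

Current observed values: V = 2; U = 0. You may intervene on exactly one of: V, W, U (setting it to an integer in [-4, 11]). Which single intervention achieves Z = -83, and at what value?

Intervening on V: with other inputs at their observed values, Z = -12*V - 23. Solving for -83 gives V = 5, within [-4, 11].
Intervening on W: Z = 8*W - 15. Reaching -83 requires W = -17/2, not an integer.
Intervening on U: Z = 2*U - 47. Reaching -83 requires U = -18, outside [-4, 11].

set V = 5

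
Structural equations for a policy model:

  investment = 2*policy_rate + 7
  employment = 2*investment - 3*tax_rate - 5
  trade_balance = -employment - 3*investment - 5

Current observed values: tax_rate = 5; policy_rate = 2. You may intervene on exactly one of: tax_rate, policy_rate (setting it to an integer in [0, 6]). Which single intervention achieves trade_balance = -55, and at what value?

Intervening on tax_rate: with other inputs at their observed values, trade_balance = 3*tax_rate - 55. Solving for -55 gives tax_rate = 0, within [0, 6].
Intervening on policy_rate: trade_balance = -10*policy_rate - 20. Reaching -55 requires policy_rate = 7/2, not an integer.

set tax_rate = 0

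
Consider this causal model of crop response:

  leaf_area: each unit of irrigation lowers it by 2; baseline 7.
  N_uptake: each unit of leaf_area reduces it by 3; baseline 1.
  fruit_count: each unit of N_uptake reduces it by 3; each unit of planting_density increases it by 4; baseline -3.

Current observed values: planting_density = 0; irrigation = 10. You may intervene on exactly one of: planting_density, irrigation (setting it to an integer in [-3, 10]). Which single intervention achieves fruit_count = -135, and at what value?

Intervening on planting_density: with other inputs at their observed values, fruit_count = 4*planting_density - 123. Solving for -135 gives planting_density = -3, within [-3, 10].
Intervening on irrigation: fruit_count = -18*irrigation + 57. Reaching -135 requires irrigation = 32/3, not an integer.

set planting_density = -3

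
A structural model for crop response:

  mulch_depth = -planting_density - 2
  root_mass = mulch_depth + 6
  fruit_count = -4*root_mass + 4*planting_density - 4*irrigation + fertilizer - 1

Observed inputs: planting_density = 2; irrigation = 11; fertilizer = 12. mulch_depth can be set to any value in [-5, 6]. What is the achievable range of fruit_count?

-73 to -29

Intervening on mulch_depth fixes its value directly, overriding its dependence on planting_density.
Substituting into the fruit_count equation gives fruit_count = -4*mulch_depth - 49.
Linear in mulch_depth, so extremes are at the endpoints: mulch_depth = -5 gives fruit_count = -29; mulch_depth = 6 gives fruit_count = -73.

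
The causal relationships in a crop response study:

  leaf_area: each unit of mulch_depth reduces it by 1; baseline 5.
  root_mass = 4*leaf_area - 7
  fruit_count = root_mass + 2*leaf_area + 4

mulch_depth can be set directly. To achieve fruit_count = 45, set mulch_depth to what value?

Substituting into the root_mass equation gives root_mass = -4*mulch_depth + 13.
Substituting into the fruit_count equation gives fruit_count = -6*mulch_depth + 27.
Solve -6*mulch_depth + 27 = 45: mulch_depth = (45 - 27) / -6 = -3.

mulch_depth = -3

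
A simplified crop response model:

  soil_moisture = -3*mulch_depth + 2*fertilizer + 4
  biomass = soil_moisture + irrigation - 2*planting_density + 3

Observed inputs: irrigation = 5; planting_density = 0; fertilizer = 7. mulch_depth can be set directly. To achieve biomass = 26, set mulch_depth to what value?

mulch_depth = 0

Substituting into the soil_moisture equation gives soil_moisture = -3*mulch_depth + 18.
biomass becomes -3*mulch_depth + 26.
Solve -3*mulch_depth + 26 = 26: mulch_depth = (26 - 26) / -3 = 0.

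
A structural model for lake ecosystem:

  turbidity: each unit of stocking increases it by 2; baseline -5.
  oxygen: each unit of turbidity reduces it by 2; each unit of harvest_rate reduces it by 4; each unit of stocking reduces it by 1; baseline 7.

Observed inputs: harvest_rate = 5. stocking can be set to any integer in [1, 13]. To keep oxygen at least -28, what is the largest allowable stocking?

stocking = 5

Substituting into the oxygen equation gives oxygen = -5*stocking - 3.
Require -5*stocking - 3 ≥ -28, so stocking ≤ 5.
The largest integer in [1, 13] satisfying this is 5.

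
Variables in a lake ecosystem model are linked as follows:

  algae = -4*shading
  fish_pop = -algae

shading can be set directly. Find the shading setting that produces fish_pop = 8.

shading = 2

Substituting into the fish_pop equation gives fish_pop = 4*shading.
Solve 4*shading = 8: shading = 8 / 4 = 2.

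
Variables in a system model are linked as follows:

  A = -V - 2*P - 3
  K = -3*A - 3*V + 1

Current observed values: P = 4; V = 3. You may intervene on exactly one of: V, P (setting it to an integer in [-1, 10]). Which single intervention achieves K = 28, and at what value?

Intervening on V: the paths from V to K cancel (net effect zero), leaving K = 34; 28 is unreachable this way.
Intervening on P: with other inputs at their observed values, K = 6*P + 10. Solving for 28 gives P = 3, within [-1, 10].

set P = 3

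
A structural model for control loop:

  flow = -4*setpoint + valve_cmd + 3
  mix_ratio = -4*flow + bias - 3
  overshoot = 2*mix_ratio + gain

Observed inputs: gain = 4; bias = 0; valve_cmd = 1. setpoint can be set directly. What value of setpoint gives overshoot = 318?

Substituting into the flow equation gives flow = -4*setpoint + 4.
Substituting into the mix_ratio equation gives mix_ratio = 16*setpoint - 19.
overshoot becomes 32*setpoint - 34.
Solve 32*setpoint - 34 = 318: setpoint = (318 + 34) / 32 = 11.

setpoint = 11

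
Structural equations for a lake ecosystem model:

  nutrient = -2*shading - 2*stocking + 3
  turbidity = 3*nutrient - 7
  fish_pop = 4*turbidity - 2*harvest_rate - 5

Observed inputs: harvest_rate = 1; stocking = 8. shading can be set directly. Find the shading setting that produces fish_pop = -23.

shading = -7

Substituting into the nutrient equation gives nutrient = -2*shading - 13.
turbidity becomes -6*shading - 46.
Substituting into the fish_pop equation gives fish_pop = -24*shading - 191.
Solve -24*shading - 191 = -23: shading = (-23 + 191) / -24 = -7.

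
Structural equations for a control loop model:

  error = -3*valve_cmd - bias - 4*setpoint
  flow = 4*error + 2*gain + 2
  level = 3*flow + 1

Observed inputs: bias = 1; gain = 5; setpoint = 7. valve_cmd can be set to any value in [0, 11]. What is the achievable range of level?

-707 to -311

Substituting into the error equation gives error = -3*valve_cmd - 29.
Substituting into the flow equation gives flow = -12*valve_cmd - 104.
level becomes -36*valve_cmd - 311.
Linear in valve_cmd, so extremes are at the endpoints: valve_cmd = 0 gives level = -311; valve_cmd = 11 gives level = -707.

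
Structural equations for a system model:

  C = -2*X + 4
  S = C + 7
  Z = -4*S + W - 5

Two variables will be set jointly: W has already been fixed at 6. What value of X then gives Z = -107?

With W held at 6:
Substituting into the S equation gives S = -2*X + 11.
Substituting into the Z equation gives Z = 8*X - 43.
Solve 8*X - 43 = -107: X = (-107 + 43) / 8 = -8.

X = -8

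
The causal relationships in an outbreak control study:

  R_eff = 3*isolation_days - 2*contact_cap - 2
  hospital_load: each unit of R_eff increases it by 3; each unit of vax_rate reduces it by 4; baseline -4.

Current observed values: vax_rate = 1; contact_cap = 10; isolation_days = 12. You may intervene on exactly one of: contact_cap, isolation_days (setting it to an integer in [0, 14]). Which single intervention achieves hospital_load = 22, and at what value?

set contact_cap = 12

Intervening on contact_cap: with other inputs at their observed values, hospital_load = -6*contact_cap + 94. Solving for 22 gives contact_cap = 12, within [0, 14].
Intervening on isolation_days: hospital_load = 9*isolation_days - 74. Reaching 22 requires isolation_days = 32/3, not an integer.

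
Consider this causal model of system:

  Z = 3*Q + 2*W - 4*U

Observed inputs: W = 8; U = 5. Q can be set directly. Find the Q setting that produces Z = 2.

Substituting into the Z equation gives Z = 3*Q - 4.
Solve 3*Q - 4 = 2: Q = (2 + 4) / 3 = 2.

Q = 2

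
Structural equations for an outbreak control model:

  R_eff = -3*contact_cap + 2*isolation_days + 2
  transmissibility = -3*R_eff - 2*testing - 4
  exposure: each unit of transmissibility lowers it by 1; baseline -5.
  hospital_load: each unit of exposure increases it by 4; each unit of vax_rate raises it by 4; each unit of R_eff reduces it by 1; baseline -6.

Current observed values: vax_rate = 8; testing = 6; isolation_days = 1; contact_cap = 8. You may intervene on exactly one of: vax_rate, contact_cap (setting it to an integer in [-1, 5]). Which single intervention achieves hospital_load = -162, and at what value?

Intervening on vax_rate: with other inputs at their observed values, hospital_load = 4*vax_rate - 182. Solving for -162 gives vax_rate = 5, within [-1, 5].
Intervening on contact_cap: hospital_load = -33*contact_cap + 114. Reaching -162 requires contact_cap = 92/11, not an integer.

set vax_rate = 5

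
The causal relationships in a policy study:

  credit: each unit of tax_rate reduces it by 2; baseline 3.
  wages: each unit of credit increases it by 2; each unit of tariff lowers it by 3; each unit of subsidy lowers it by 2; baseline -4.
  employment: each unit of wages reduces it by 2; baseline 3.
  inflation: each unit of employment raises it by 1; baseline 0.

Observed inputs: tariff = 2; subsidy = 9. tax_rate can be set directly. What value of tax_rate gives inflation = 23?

tax_rate = -3

Substituting into the wages equation gives wages = -4*tax_rate - 22.
This gives employment = 8*tax_rate + 47.
Substituting into the inflation equation gives inflation = 8*tax_rate + 47.
Solve 8*tax_rate + 47 = 23: tax_rate = (23 - 47) / 8 = -3.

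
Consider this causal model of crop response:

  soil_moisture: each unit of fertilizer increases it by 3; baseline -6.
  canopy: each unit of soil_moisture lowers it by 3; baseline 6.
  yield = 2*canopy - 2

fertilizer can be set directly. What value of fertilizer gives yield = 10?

fertilizer = 2

Substituting into the canopy equation gives canopy = -9*fertilizer + 24.
This gives yield = -18*fertilizer + 46.
Solve -18*fertilizer + 46 = 10: fertilizer = (10 - 46) / -18 = 2.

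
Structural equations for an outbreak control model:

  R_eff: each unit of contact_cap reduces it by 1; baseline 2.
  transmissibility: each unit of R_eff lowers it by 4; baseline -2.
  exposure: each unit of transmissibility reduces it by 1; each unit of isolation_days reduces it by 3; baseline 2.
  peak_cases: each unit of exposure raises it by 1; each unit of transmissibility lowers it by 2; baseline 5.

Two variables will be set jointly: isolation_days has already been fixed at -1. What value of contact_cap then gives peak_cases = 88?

contact_cap = -4

With isolation_days held at -1:
Substituting into the transmissibility equation gives transmissibility = 4*contact_cap - 10.
exposure becomes -4*contact_cap + 15.
peak_cases becomes -12*contact_cap + 40.
Solve -12*contact_cap + 40 = 88: contact_cap = (88 - 40) / -12 = -4.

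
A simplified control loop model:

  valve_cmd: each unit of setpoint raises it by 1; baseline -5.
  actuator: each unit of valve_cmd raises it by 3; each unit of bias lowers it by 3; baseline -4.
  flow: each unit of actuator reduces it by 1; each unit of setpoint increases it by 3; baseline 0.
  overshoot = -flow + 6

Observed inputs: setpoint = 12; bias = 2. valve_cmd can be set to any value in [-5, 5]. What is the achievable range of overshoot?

Intervening on valve_cmd fixes its value directly, overriding its dependence on setpoint.
Substituting into the actuator equation gives actuator = 3*valve_cmd - 10.
Substituting into the flow equation gives flow = -3*valve_cmd + 46.
Substituting into the overshoot equation gives overshoot = 3*valve_cmd - 40.
Linear in valve_cmd, so extremes are at the endpoints: valve_cmd = -5 gives overshoot = -55; valve_cmd = 5 gives overshoot = -25.

-55 to -25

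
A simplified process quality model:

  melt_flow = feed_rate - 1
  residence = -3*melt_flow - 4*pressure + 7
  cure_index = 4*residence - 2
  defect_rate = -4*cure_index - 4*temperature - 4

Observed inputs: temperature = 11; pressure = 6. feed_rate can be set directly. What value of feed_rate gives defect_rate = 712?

feed_rate = 11

Substituting into the residence equation gives residence = -3*feed_rate - 14.
Substituting into the cure_index equation gives cure_index = -12*feed_rate - 58.
This gives defect_rate = 48*feed_rate + 184.
Solve 48*feed_rate + 184 = 712: feed_rate = (712 - 184) / 48 = 11.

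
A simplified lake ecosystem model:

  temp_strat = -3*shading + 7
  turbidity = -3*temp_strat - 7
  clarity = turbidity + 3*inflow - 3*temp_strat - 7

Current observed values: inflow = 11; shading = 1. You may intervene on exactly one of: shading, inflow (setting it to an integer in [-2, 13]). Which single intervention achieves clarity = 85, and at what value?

Intervening on shading: with other inputs at their observed values, clarity = 18*shading - 23. Solving for 85 gives shading = 6, within [-2, 13].
Intervening on inflow: clarity = 3*inflow - 38. Reaching 85 requires inflow = 41, outside [-2, 13].

set shading = 6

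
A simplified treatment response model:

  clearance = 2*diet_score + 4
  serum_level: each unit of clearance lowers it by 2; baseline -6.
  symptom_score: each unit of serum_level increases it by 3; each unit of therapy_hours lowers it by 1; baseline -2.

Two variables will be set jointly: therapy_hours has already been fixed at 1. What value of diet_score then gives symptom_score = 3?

With therapy_hours held at 1:
Substituting into the serum_level equation gives serum_level = -4*diet_score - 14.
So symptom_score = -12*diet_score - 45.
Solve -12*diet_score - 45 = 3: diet_score = (3 + 45) / -12 = -4.

diet_score = -4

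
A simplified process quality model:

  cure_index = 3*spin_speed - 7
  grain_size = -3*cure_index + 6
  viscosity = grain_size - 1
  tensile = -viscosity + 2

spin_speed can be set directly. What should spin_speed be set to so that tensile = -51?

Substituting into the grain_size equation gives grain_size = -9*spin_speed + 27.
Substituting into the viscosity equation gives viscosity = -9*spin_speed + 26.
Substituting into the tensile equation gives tensile = 9*spin_speed - 24.
Solve 9*spin_speed - 24 = -51: spin_speed = (-51 + 24) / 9 = -3.

spin_speed = -3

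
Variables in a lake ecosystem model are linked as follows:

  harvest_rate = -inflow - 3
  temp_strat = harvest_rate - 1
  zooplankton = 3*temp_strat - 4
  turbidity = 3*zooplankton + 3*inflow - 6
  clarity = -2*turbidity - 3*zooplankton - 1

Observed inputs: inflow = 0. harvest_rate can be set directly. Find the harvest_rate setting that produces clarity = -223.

Intervening on harvest_rate fixes its value directly, overriding its dependence on inflow.
Substituting into the zooplankton equation gives zooplankton = 3*harvest_rate - 7.
turbidity becomes 9*harvest_rate - 27.
This gives clarity = -27*harvest_rate + 74.
Solve -27*harvest_rate + 74 = -223: harvest_rate = (-223 - 74) / -27 = 11.

harvest_rate = 11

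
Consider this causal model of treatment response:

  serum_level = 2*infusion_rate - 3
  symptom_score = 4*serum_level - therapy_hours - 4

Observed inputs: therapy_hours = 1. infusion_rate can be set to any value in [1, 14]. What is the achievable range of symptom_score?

Substituting into the symptom_score equation gives symptom_score = 8*infusion_rate - 17.
Linear in infusion_rate, so extremes are at the endpoints: infusion_rate = 1 gives symptom_score = -9; infusion_rate = 14 gives symptom_score = 95.

-9 to 95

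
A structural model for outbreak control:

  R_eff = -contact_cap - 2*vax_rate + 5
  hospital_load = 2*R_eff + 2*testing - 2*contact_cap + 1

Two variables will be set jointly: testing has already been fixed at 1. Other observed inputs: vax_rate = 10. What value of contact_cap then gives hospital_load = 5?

contact_cap = -8

With testing held at 1:
Substituting into the R_eff equation gives R_eff = -contact_cap - 15.
Substituting into the hospital_load equation gives hospital_load = -4*contact_cap - 27.
Solve -4*contact_cap - 27 = 5: contact_cap = (5 + 27) / -4 = -8.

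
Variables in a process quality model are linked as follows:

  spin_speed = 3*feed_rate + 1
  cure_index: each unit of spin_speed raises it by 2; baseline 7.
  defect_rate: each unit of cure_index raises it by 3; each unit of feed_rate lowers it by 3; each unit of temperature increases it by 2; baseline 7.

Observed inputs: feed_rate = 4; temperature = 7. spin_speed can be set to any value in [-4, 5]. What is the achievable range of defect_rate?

Intervening on spin_speed fixes its value directly, overriding its dependence on feed_rate.
Substituting into the defect_rate equation gives defect_rate = 6*spin_speed + 30.
Linear in spin_speed, so extremes are at the endpoints: spin_speed = -4 gives defect_rate = 6; spin_speed = 5 gives defect_rate = 60.

6 to 60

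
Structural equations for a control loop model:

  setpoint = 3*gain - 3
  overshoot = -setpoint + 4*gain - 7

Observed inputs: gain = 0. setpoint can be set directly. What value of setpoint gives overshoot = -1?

Intervening on setpoint fixes its value directly, overriding its dependence on gain.
Substituting into the overshoot equation gives overshoot = -setpoint - 7.
Solve -setpoint - 7 = -1: setpoint = (-1 + 7) / -1 = -6.

setpoint = -6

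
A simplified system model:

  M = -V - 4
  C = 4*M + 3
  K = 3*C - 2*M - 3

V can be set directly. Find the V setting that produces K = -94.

V = 6

Substituting into the C equation gives C = -4*V - 13.
K becomes -10*V - 34.
Solve -10*V - 34 = -94: V = (-94 + 34) / -10 = 6.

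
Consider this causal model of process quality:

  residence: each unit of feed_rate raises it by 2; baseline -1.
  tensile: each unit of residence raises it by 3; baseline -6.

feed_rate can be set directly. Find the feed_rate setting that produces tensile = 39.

Substituting into the tensile equation gives tensile = 6*feed_rate - 9.
Solve 6*feed_rate - 9 = 39: feed_rate = (39 + 9) / 6 = 8.

feed_rate = 8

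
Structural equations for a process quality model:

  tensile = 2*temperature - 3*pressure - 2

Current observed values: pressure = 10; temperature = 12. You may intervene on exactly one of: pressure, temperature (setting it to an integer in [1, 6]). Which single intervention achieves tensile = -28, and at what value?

set temperature = 2

Intervening on pressure: tensile = -3*pressure + 22. Reaching -28 requires pressure = 50/3, not an integer.
Intervening on temperature: with other inputs at their observed values, tensile = 2*temperature - 32. Solving for -28 gives temperature = 2, within [1, 6].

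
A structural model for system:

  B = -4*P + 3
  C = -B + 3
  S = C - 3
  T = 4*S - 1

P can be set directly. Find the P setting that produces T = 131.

P = 9

Substituting into the C equation gives C = 4*P.
S becomes 4*P - 3.
So T = 16*P - 13.
Solve 16*P - 13 = 131: P = (131 + 13) / 16 = 9.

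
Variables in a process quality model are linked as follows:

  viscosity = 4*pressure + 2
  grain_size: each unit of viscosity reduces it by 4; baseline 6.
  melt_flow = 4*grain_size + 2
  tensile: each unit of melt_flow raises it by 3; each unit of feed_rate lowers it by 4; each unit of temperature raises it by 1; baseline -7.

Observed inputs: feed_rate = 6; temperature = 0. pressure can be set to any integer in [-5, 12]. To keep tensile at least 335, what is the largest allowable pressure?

Substituting into the grain_size equation gives grain_size = -16*pressure - 2.
Substituting into the melt_flow equation gives melt_flow = -64*pressure - 6.
This gives tensile = -192*pressure - 49.
Require -192*pressure - 49 ≥ 335, so pressure ≤ -2.
The largest integer in [-5, 12] satisfying this is -2.

pressure = -2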